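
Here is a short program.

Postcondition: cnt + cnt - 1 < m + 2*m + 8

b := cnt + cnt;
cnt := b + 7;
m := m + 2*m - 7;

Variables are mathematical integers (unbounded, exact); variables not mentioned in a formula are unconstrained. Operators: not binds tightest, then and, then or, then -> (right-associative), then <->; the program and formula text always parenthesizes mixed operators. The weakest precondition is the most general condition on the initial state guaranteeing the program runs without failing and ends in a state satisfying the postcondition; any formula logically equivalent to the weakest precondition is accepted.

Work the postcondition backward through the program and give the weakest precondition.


Working backward. After the program, the postcondition cnt + cnt - 1 < m + 2*m + 8 must hold; in canonical form it is 2*cnt < 3*m + 9.
Before m := m + 2*m - 7: 2*cnt < 9*m - 12
Before cnt := b + 7: 2*b < 9*m - 26
Before b := cnt + cnt: 4*cnt < 9*m - 26
Answer: WP = 4*cnt < 9*m - 26


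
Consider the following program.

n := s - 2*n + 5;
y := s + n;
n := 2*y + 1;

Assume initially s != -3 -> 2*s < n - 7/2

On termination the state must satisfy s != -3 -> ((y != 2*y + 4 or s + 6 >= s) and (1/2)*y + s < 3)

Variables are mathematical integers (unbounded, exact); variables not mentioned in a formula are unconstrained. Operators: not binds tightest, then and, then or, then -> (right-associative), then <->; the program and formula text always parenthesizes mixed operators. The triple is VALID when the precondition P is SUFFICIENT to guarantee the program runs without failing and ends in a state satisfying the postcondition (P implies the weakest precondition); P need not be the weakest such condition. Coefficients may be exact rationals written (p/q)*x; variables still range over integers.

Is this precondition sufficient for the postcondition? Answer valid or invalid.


Working backward. After the program, the postcondition s != -3 -> ((y != 2*y + 4 or s + 6 >= s) and (1/2)*y + s < 3) must hold; in canonical form it is s != -3 -> s + (1/2)*y < 3.
Before n := 2*y + 1: s != -3 -> s + (1/2)*y < 3
Before y := s + n: s != -3 -> (1/2)*n + (3/2)*s < 3
Before n := s - 2*n + 5: s != -3 -> 2*s < n + 1/2
The weakest precondition is s != -3 -> 2*s < n + 1/2.
Check whether s != -3 -> 2*s < n - 7/2 implies it.
Every state satisfying the precondition satisfies the weakest precondition: the implication holds.
Answer: valid


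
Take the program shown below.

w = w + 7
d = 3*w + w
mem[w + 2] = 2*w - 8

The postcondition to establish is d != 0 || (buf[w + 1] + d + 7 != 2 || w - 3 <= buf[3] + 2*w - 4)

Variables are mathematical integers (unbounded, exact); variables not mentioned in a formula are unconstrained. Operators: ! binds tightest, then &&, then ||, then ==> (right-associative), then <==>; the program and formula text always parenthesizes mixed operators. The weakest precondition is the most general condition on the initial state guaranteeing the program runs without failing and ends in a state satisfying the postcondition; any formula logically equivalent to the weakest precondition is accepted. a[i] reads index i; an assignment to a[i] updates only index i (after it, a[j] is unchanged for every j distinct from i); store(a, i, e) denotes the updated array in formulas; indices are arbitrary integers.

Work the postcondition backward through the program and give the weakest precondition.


Working backward. After the program, the postcondition d != 0 || (buf[w + 1] + d + 7 != 2 || w - 3 <= buf[3] + 2*w - 4) must hold; in canonical form it is d != 0 || buf[w + 1] + d != -5 || buf[3] + w >= 1.
Before mem[w + 2] := 2*w - 8: d != 0 || buf[w + 1] + d != -5 || buf[3] + w >= 1
Before d := 3*w + w: 4*w != 0 || buf[w + 1] + 4*w != -5 || buf[3] + w >= 1
Before w := w + 7: 4*w != -28 || buf[w + 8] + 4*w != -33 || buf[3] + w >= -6
Answer: WP = 4*w != -28 || buf[w + 8] + 4*w != -33 || buf[3] + w >= -6


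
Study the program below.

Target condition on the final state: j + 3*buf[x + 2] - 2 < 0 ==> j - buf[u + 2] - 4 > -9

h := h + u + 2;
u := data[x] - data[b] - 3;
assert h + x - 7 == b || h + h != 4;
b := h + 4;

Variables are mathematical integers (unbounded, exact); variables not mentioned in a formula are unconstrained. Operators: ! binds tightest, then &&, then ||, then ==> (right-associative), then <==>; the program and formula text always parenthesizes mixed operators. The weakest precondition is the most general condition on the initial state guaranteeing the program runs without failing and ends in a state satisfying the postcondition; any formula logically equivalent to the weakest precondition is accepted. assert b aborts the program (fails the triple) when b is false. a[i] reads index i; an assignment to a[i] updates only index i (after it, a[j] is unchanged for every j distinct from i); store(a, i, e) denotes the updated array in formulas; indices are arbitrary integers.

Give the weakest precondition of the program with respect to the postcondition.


Working backward. After the program, the postcondition j + 3*buf[x + 2] - 2 < 0 ==> j - buf[u + 2] - 4 > -9 must hold; in canonical form it is 3*buf[x + 2] + j < 2 ==> j > buf[u + 2] - 5.
Before b := h + 4: 3*buf[x + 2] + j < 2 ==> j > buf[u + 2] - 5
Before assert h + x - 7 == b || h + h != 4: (h + x == b + 7 || 2*h != 4) && (3*buf[x + 2] + j < 2 ==> j > buf[u + 2] - 5)
Before u := data[x] - data[b] - 3: (h + x == b + 7 || 2*h != 4) && (3*buf[x + 2] + j < 2 ==> j > buf[-data[b] + data[x] - 1] - 5)
Before h := h + u + 2: (h + u + x == b + 5 || 2*h + 2*u != 0) && (3*buf[x + 2] + j < 2 ==> j > buf[-data[b] + data[x] - 1] - 5)
Answer: WP = (h + u + x == b + 5 || 2*h + 2*u != 0) && (3*buf[x + 2] + j < 2 ==> j > buf[-data[b] + data[x] - 1] - 5)


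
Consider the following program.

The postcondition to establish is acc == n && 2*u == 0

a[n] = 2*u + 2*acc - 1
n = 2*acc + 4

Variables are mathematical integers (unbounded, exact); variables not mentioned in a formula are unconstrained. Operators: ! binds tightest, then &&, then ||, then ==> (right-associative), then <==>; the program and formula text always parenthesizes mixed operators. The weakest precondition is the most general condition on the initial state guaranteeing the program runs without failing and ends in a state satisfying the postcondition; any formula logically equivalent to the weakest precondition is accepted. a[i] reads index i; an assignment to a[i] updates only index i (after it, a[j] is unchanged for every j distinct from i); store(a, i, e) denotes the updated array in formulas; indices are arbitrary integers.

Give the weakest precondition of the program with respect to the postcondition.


Working backward. After the program, acc == n && 2*u == 0 must hold.
Before n := 2*acc + 4: acc == -4 && 2*u == 0
Before a[n] := 2*u + 2*acc - 1: acc == -4 && 2*u == 0
Answer: WP = acc == -4 && 2*u == 0


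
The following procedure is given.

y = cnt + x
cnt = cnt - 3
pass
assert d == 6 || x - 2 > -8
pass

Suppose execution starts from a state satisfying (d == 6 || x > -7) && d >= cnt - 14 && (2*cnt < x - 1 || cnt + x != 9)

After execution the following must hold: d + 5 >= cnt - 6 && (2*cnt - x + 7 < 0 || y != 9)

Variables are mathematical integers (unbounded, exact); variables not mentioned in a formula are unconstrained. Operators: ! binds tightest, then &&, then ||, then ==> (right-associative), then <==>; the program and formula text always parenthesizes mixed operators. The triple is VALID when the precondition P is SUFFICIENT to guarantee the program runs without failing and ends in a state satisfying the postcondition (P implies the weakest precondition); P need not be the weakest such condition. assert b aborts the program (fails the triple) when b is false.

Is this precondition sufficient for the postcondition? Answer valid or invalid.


Working backward. After the program, the postcondition d + 5 >= cnt - 6 && (2*cnt - x + 7 < 0 || y != 9) must hold; in canonical form it is d >= cnt - 11 && (2*cnt < x - 7 || y != 9).
Before skip: d >= cnt - 11 && (2*cnt < x - 7 || y != 9)
Before assert d == 6 || x - 2 > -8: (d == 6 || x > -6) && d >= cnt - 11 && (2*cnt < x - 7 || y != 9)
Before skip: (d == 6 || x > -6) && d >= cnt - 11 && (2*cnt < x - 7 || y != 9)
Before cnt := cnt - 3: (d == 6 || x > -6) && d >= cnt - 14 && (2*cnt < x - 1 || y != 9)
Before y := cnt + x: (d == 6 || x > -6) && d >= cnt - 14 && (2*cnt < x - 1 || cnt + x != 9)
The weakest precondition is (d == 6 || x > -6) && d >= cnt - 14 && (2*cnt < x - 1 || cnt + x != 9).
Check whether (d == 6 || x > -7) && d >= cnt - 14 && (2*cnt < x - 1 || cnt + x != 9) implies it.
Countermodel: at the initial state cnt = -4, d = 0, x = -6, the precondition holds but the weakest precondition fails.
Answer: invalid


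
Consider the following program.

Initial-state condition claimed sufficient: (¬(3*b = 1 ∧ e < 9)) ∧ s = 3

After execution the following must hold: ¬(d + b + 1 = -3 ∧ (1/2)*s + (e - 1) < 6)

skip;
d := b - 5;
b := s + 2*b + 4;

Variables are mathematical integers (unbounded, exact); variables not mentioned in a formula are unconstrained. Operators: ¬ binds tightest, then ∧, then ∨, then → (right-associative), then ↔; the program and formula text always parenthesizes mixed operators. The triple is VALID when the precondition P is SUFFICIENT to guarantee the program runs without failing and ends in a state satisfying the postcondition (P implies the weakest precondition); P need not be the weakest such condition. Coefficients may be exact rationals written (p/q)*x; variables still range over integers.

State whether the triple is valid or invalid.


Working backward. After the program, the postcondition ¬(d + b + 1 = -3 ∧ (1/2)*s + (e - 1) < 6) must hold; in canonical form it is ¬(b + d = -4 ∧ e + (1/2)*s < 7).
Before b := s + 2*b + 4: ¬(2*b + d + s = -8 ∧ e + (1/2)*s < 7)
Before d := b - 5: ¬(3*b + s = -3 ∧ e + (1/2)*s < 7)
Before skip: ¬(3*b + s = -3 ∧ e + (1/2)*s < 7)
The weakest precondition is ¬(3*b + s = -3 ∧ e + (1/2)*s < 7).
Check whether (¬(3*b = 1 ∧ e < 9)) ∧ s = 3 implies it.
Countermodel: at the initial state b = -2, e = 5, s = 3, the precondition holds but the weakest precondition fails.
Answer: invalid


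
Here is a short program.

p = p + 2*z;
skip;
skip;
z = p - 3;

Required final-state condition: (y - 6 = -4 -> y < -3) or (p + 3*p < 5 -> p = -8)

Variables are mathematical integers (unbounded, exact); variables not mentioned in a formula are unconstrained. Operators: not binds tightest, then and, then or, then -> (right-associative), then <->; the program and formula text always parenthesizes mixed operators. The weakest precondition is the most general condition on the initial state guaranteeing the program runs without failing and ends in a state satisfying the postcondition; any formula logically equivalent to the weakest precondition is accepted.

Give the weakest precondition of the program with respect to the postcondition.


Working backward. After the program, the postcondition (y - 6 = -4 -> y < -3) or (p + 3*p < 5 -> p = -8) must hold; in canonical form it is (y = 2 -> y < -3) or (4*p < 5 -> p = -8).
Before z := p - 3: (y = 2 -> y < -3) or (4*p < 5 -> p = -8)
Before skip: (y = 2 -> y < -3) or (4*p < 5 -> p = -8)
Before skip: (y = 2 -> y < -3) or (4*p < 5 -> p = -8)
Before p := p + 2*z: (y = 2 -> y < -3) or (4*p + 8*z < 5 -> p + 2*z = -8)
Answer: WP = (y = 2 -> y < -3) or (4*p + 8*z < 5 -> p + 2*z = -8)


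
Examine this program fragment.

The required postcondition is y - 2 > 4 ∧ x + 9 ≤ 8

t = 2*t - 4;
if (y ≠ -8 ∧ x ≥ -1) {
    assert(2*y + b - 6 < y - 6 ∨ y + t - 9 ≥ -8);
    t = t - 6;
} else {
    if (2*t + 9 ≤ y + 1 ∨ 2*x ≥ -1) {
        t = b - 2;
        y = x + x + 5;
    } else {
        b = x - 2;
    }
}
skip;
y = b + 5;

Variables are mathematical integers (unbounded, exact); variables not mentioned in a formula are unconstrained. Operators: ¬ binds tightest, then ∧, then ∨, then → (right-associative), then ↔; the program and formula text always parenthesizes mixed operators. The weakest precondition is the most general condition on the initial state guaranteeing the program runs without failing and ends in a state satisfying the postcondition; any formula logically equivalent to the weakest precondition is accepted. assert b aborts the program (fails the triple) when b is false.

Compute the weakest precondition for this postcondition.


Working backward. After the program, the postcondition y - 2 > 4 ∧ x + 9 ≤ 8 must hold; in canonical form it is y > 6 ∧ x ≤ -1.
Before y := b + 5: b > 1 ∧ x ≤ -1
Before skip: b > 1 ∧ x ≤ -1
Then branch requires (b + y < 0 ∨ t + y ≥ 1) ∧ b > 1 ∧ x ≤ -1; else branch requires ((2*t ≤ y - 8 ∨ 2*x ≥ -1) → (b > 1 ∧ x ≤ -1)) ∧ ((¬(2*t ≤ y - 8 ∨ 2*x ≥ -1)) → (x > 3 ∧ x ≤ -1)).
Before the if: ((y ≠ -8 ∧ x ≥ -1) → ((b + y < 0 ∨ t + y ≥ 1) ∧ b > 1 ∧ x ≤ -1)) ∧ ((¬(y ≠ -8 ∧ x ≥ -1)) → (((2*t ≤ y - 8 ∨ 2*x ≥ -1) → (b > 1 ∧ x ≤ -1)) ∧ ((¬(2*t ≤ y - 8 ∨ 2*x ≥ -1)) → (x > 3 ∧ x ≤ -1))))
Before t := 2*t - 4: ((y ≠ -8 ∧ x ≥ -1) → ((b + y < 0 ∨ 2*t + y ≥ 5) ∧ b > 1 ∧ x ≤ -1)) ∧ ((¬(y ≠ -8 ∧ x ≥ -1)) → (((4*t ≤ y ∨ 2*x ≥ -1) → (b > 1 ∧ x ≤ -1)) ∧ ((¬(4*t ≤ y ∨ 2*x ≥ -1)) → (x > 3 ∧ x ≤ -1))))
Answer: WP = ((y ≠ -8 ∧ x ≥ -1) → ((b + y < 0 ∨ 2*t + y ≥ 5) ∧ b > 1 ∧ x ≤ -1)) ∧ ((¬(y ≠ -8 ∧ x ≥ -1)) → (((4*t ≤ y ∨ 2*x ≥ -1) → (b > 1 ∧ x ≤ -1)) ∧ ((¬(4*t ≤ y ∨ 2*x ≥ -1)) → (x > 3 ∧ x ≤ -1))))


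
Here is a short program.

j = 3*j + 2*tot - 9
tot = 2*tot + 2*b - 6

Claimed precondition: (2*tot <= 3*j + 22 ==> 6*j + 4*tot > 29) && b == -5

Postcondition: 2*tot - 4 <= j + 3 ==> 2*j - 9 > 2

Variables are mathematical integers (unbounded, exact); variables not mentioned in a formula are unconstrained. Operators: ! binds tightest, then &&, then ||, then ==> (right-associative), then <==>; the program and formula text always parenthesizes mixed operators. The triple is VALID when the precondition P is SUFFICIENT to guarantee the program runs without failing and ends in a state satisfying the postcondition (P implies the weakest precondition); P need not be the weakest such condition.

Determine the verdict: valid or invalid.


Working backward. After the program, the postcondition 2*tot - 4 <= j + 3 ==> 2*j - 9 > 2 must hold; in canonical form it is 2*tot <= j + 7 ==> 2*j > 11.
Before tot := 2*tot + 2*b - 6: 4*b + 4*tot <= j + 19 ==> 2*j > 11
Before j := 3*j + 2*tot - 9: 4*b + 2*tot <= 3*j + 10 ==> 6*j + 4*tot > 29
The weakest precondition is 4*b + 2*tot <= 3*j + 10 ==> 6*j + 4*tot > 29.
Check whether (2*tot <= 3*j + 22 ==> 6*j + 4*tot > 29) && b == -5 implies it.
Countermodel: at the initial state b = -5, j = -2, tot = 10, the precondition holds but the weakest precondition fails.
Answer: invalid


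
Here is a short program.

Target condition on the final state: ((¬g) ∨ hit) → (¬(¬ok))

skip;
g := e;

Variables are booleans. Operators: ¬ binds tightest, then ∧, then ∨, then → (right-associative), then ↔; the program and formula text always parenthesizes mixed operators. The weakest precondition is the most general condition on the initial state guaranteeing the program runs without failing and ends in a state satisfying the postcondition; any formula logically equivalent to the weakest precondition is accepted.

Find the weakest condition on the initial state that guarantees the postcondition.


Working backward. After the program, the postcondition ((¬g) ∨ hit) → (¬(¬ok)) must hold; in canonical form it is ((¬g) ∨ hit) → ok.
Before g := e: ((¬e) ∨ hit) → ok
Before skip: ((¬e) ∨ hit) → ok
Answer: WP = ((¬e) ∨ hit) → ok


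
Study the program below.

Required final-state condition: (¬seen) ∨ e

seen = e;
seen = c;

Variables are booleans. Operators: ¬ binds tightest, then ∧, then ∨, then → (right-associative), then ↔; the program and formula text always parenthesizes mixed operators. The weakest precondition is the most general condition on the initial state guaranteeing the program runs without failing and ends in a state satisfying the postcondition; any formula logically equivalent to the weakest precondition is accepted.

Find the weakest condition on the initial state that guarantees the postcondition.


Working backward. After the program, (¬seen) ∨ e must hold.
Before seen := c: (¬c) ∨ e
Before seen := e: (¬c) ∨ e
Answer: WP = (¬c) ∨ e


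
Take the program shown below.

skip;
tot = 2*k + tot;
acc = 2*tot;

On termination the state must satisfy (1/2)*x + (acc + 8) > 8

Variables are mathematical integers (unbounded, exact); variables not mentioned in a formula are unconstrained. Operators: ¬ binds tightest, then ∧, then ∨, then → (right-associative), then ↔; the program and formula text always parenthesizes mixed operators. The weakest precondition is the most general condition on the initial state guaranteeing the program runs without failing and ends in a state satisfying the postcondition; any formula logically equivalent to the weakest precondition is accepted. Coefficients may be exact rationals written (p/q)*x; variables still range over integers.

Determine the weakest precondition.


Working backward. After the program, the postcondition (1/2)*x + (acc + 8) > 8 must hold; in canonical form it is acc + (1/2)*x > 0.
Before acc := 2*tot: 2*tot + (1/2)*x > 0
Before tot := 2*k + tot: 4*k + 2*tot + (1/2)*x > 0
Before skip: 4*k + 2*tot + (1/2)*x > 0
Answer: WP = 4*k + 2*tot + (1/2)*x > 0


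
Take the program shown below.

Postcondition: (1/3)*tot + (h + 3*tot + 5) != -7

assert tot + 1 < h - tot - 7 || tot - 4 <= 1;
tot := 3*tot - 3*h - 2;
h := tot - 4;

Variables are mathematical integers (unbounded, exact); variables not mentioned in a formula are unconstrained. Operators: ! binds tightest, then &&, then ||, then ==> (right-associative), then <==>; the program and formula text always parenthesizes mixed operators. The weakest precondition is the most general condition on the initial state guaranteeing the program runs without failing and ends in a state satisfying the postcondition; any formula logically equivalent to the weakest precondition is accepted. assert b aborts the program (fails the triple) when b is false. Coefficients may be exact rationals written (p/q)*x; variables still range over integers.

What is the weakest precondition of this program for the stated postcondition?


Working backward. After the program, the postcondition (1/3)*tot + (h + 3*tot + 5) != -7 must hold; in canonical form it is h + (10/3)*tot != -12.
Before h := tot - 4: (13/3)*tot != -8
Before tot := 3*tot - 3*h - 2: 13*tot != 13*h + 2/3
Before assert tot + 1 < h - tot - 7 || tot - 4 <= 1: (2*tot < h - 8 || tot <= 5) && 13*tot != 13*h + 2/3
Answer: WP = (2*tot < h - 8 || tot <= 5) && 13*tot != 13*h + 2/3


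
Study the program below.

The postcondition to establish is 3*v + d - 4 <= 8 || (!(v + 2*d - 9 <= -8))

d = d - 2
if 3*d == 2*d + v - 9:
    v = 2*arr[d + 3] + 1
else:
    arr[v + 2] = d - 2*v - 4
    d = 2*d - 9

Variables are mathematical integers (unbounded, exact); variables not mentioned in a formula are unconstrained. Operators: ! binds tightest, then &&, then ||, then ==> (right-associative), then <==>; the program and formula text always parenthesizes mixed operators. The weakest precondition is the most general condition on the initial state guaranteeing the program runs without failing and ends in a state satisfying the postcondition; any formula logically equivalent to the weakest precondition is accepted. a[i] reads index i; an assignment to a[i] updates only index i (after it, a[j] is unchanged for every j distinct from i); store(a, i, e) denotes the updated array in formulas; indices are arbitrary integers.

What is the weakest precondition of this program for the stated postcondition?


Working backward. After the program, the postcondition 3*v + d - 4 <= 8 || (!(v + 2*d - 9 <= -8)) must hold; in canonical form it is d + 3*v <= 12 || (!(2*d + v <= 1)).
Then branch requires 6*arr[d + 3] + d <= 9 || (!(2*arr[d + 3] + 2*d <= 0)); else branch requires 2*d + 3*v <= 21 || (!(4*d + v <= 19)).
Before the if: (d == v - 9 ==> (6*arr[d + 3] + d <= 9 || (!(2*arr[d + 3] + 2*d <= 0)))) && ((!(d == v - 9)) ==> (2*d + 3*v <= 21 || (!(4*d + v <= 19))))
Before d := d - 2: (d == v - 7 ==> (6*arr[d + 1] + d <= 11 || (!(2*arr[d + 1] + 2*d <= 4)))) && ((!(d == v - 7)) ==> (2*d + 3*v <= 25 || (!(4*d + v <= 27))))
Answer: WP = (d == v - 7 ==> (6*arr[d + 1] + d <= 11 || (!(2*arr[d + 1] + 2*d <= 4)))) && ((!(d == v - 7)) ==> (2*d + 3*v <= 25 || (!(4*d + v <= 27))))


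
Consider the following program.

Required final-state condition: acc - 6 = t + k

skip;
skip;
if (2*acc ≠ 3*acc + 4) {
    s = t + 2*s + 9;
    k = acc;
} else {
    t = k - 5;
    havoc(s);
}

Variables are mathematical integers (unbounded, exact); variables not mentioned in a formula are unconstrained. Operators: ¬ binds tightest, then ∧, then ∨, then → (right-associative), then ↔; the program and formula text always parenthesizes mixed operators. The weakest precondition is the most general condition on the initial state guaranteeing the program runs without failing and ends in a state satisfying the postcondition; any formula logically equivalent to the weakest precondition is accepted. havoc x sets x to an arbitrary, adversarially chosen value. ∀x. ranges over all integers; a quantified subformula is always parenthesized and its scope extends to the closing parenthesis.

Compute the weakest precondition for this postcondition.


Working backward. After the program, the postcondition acc - 6 = t + k must hold; in canonical form it is acc = k + t + 6.
Then branch requires t = -6; else branch requires acc = 2*k + 1.
Before the if: (acc ≠ -4 → t = -6) ∧ ((¬(acc ≠ -4)) → acc = 2*k + 1)
Before skip: (acc ≠ -4 → t = -6) ∧ ((¬(acc ≠ -4)) → acc = 2*k + 1)
Before skip: (acc ≠ -4 → t = -6) ∧ ((¬(acc ≠ -4)) → acc = 2*k + 1)
Answer: WP = (acc ≠ -4 → t = -6) ∧ ((¬(acc ≠ -4)) → acc = 2*k + 1)


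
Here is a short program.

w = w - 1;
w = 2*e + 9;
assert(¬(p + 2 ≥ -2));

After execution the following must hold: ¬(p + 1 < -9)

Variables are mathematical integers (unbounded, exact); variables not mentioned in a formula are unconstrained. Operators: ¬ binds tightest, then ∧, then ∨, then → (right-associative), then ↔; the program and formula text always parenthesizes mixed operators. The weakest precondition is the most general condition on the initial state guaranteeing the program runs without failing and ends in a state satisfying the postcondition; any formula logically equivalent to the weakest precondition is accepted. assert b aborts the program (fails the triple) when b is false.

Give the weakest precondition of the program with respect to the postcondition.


Working backward. After the program, the postcondition ¬(p + 1 < -9) must hold; in canonical form it is ¬(p < -10).
Before assert ¬(p + 2 ≥ -2): (¬(p ≥ -4)) ∧ (¬(p < -10))
Before w := 2*e + 9: (¬(p ≥ -4)) ∧ (¬(p < -10))
Before w := w - 1: (¬(p ≥ -4)) ∧ (¬(p < -10))
Answer: WP = (¬(p ≥ -4)) ∧ (¬(p < -10))


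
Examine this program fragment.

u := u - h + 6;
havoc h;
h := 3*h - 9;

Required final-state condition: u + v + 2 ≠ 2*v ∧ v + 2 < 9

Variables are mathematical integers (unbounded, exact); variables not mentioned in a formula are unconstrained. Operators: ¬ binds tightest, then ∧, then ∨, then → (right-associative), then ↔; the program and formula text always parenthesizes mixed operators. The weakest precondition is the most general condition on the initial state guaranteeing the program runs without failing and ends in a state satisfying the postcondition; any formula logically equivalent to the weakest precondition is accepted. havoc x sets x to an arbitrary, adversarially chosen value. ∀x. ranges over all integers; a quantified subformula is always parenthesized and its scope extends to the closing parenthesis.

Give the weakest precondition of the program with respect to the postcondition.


Working backward. After the program, the postcondition u + v + 2 ≠ 2*v ∧ v + 2 < 9 must hold; in canonical form it is u ≠ v - 2 ∧ v < 7.
Before h := 3*h - 9: u ≠ v - 2 ∧ v < 7
Before havoc h: u ≠ v - 2 ∧ v < 7
Before u := u - h + 6: u ≠ h + v - 8 ∧ v < 7
Answer: WP = u ≠ h + v - 8 ∧ v < 7


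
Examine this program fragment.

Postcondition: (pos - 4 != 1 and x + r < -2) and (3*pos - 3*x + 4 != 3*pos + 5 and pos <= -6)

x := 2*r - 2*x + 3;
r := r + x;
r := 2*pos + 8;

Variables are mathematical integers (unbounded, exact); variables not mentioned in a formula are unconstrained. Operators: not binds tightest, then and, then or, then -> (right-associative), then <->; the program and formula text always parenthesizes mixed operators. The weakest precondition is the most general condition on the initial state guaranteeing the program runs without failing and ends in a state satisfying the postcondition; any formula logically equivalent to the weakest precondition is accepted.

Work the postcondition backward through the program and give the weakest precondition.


Working backward. After the program, the postcondition (pos - 4 != 1 and x + r < -2) and (3*pos - 3*x + 4 != 3*pos + 5 and pos <= -6) must hold; in canonical form it is pos != 5 and r + x < -2 and 3*x != -1 and pos <= -6.
Before r := 2*pos + 8: pos != 5 and 2*pos + x < -10 and 3*x != -1 and pos <= -6
Before r := r + x: pos != 5 and 2*pos + x < -10 and 3*x != -1 and pos <= -6
Before x := 2*r - 2*x + 3: pos != 5 and 2*pos + 2*r < 2*x - 13 and 6*r != 6*x - 10 and pos <= -6
Answer: WP = pos != 5 and 2*pos + 2*r < 2*x - 13 and 6*r != 6*x - 10 and pos <= -6


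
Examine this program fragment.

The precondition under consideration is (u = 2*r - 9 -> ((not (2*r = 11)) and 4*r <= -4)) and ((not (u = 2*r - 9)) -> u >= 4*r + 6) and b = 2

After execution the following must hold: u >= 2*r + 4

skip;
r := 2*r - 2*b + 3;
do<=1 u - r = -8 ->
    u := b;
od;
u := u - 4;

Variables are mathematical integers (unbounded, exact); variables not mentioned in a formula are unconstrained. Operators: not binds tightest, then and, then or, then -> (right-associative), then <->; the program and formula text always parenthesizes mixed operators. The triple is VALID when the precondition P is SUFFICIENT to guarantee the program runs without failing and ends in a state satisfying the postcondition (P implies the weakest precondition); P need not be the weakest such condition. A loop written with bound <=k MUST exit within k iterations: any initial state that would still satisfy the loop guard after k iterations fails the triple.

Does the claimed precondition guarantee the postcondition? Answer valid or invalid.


Working backward. After the program, u >= 2*r + 4 must hold.
Before u := u - 4: u >= 2*r + 8
Before the loop (bound <=1), unroll the exhaustion recursion (WP_0 = exit-now case; WP_j = one more guarded iteration, up to j = 1):
  WP_0: (not (u = r - 8)) and u >= 2*r + 8
  WP_1: (u = r - 8 -> ((not (b = r - 8)) and b >= 2*r + 8)) and ((not (u = r - 8)) -> u >= 2*r + 8)
So before the loop: (u = r - 8 -> ((not (b = r - 8)) and b >= 2*r + 8)) and ((not (u = r - 8)) -> u >= 2*r + 8)
Before r := 2*r - 2*b + 3: (2*b + u = 2*r - 5 -> ((not (3*b = 2*r - 5)) and 5*b >= 4*r + 14)) and ((not (2*b + u = 2*r - 5)) -> 4*b + u >= 4*r + 14)
Before skip: (2*b + u = 2*r - 5 -> ((not (3*b = 2*r - 5)) and 5*b >= 4*r + 14)) and ((not (2*b + u = 2*r - 5)) -> 4*b + u >= 4*r + 14)
The weakest precondition is (2*b + u = 2*r - 5 -> ((not (3*b = 2*r - 5)) and 5*b >= 4*r + 14)) and ((not (2*b + u = 2*r - 5)) -> 4*b + u >= 4*r + 14).
Check whether (u = 2*r - 9 -> ((not (2*r = 11)) and 4*r <= -4)) and ((not (u = 2*r - 9)) -> u >= 4*r + 6) and b = 2 implies it.
Every state satisfying the precondition satisfies the weakest precondition: the implication holds.
Answer: valid


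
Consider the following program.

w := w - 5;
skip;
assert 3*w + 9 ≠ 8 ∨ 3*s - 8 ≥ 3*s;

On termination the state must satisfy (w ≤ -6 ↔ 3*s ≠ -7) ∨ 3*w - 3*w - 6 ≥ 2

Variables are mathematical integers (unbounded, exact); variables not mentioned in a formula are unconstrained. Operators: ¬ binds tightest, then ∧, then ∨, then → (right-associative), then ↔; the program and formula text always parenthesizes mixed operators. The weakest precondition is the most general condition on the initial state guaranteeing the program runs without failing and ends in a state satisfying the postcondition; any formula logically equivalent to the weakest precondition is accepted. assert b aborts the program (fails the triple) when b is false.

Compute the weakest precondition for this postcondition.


Working backward. After the program, the postcondition (w ≤ -6 ↔ 3*s ≠ -7) ∨ 3*w - 3*w - 6 ≥ 2 must hold; in canonical form it is w ≤ -6 ↔ 3*s ≠ -7.
Before assert 3*w + 9 ≠ 8 ∨ 3*s - 8 ≥ 3*s: 3*w ≠ -1 ∧ (w ≤ -6 ↔ 3*s ≠ -7)
Before skip: 3*w ≠ -1 ∧ (w ≤ -6 ↔ 3*s ≠ -7)
Before w := w - 5: 3*w ≠ 14 ∧ (w ≤ -1 ↔ 3*s ≠ -7)
Answer: WP = 3*w ≠ 14 ∧ (w ≤ -1 ↔ 3*s ≠ -7)


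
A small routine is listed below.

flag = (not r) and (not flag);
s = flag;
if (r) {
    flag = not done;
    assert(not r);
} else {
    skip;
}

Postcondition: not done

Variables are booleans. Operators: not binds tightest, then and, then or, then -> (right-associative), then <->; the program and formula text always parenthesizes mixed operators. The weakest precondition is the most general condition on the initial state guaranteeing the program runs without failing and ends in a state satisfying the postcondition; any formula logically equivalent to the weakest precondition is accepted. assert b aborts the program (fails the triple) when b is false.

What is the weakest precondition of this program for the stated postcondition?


Working backward. After the program, not done must hold.
Then branch requires (not r) and (not done); else branch requires not done.
Before the if: (r -> ((not r) and (not done))) and ((not r) -> (not done))
Before s := flag: (r -> ((not r) and (not done))) and ((not r) -> (not done))
Before flag := (not r) and (not flag): (r -> ((not r) and (not done))) and ((not r) -> (not done))
Answer: WP = (r -> ((not r) and (not done))) and ((not r) -> (not done))


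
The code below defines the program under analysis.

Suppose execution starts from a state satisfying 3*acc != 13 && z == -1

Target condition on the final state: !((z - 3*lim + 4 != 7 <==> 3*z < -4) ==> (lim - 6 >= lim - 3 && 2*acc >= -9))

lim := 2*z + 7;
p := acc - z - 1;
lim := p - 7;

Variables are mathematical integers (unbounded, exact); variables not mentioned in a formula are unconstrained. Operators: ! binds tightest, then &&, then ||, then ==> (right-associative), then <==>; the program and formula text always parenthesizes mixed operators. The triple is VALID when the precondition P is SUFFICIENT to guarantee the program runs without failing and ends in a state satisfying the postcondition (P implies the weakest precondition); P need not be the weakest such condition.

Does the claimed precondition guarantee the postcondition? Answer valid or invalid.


Working backward. After the program, the postcondition !((z - 3*lim + 4 != 7 <==> 3*z < -4) ==> (lim - 6 >= lim - 3 && 2*acc >= -9)) must hold; in canonical form it is z != 3*lim + 3 <==> 3*z < -4.
Before lim := p - 7: z != 3*p - 18 <==> 3*z < -4
Before p := acc - z - 1: 4*z != 3*acc - 21 <==> 3*z < -4
Before lim := 2*z + 7: 4*z != 3*acc - 21 <==> 3*z < -4
The weakest precondition is 4*z != 3*acc - 21 <==> 3*z < -4.
Check whether 3*acc != 13 && z == -1 implies it.
Countermodel: at the initial state acc = 0, z = -1, the precondition holds but the weakest precondition fails.
Answer: invalid


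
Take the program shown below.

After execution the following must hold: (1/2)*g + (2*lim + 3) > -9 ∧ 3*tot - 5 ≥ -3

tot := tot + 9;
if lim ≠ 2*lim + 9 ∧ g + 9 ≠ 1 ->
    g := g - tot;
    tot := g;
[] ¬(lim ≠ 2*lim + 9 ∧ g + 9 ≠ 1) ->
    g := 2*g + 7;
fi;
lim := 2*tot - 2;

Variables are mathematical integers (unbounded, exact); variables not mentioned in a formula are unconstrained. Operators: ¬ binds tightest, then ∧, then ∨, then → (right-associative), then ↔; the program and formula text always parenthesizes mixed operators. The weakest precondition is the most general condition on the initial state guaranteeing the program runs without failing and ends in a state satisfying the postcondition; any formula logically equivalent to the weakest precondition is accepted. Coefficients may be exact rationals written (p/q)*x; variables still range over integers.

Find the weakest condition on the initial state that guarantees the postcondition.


Working backward. After the program, the postcondition (1/2)*g + (2*lim + 3) > -9 ∧ 3*tot - 5 ≥ -3 must hold; in canonical form it is (1/2)*g + 2*lim > -12 ∧ 3*tot ≥ 2.
Before lim := 2*tot - 2: (1/2)*g + 4*tot > -8 ∧ 3*tot ≥ 2
Then branch requires (9/2)*g > (9/2)*tot - 8 ∧ 3*g ≥ 3*tot + 2; else branch requires g + 4*tot > -23/2 ∧ 3*tot ≥ 2.
Before the if: ((lim ≠ -9 ∧ g ≠ -8) → ((9/2)*g > (9/2)*tot - 8 ∧ 3*g ≥ 3*tot + 2)) ∧ ((¬(lim ≠ -9 ∧ g ≠ -8)) → (g + 4*tot > -23/2 ∧ 3*tot ≥ 2))
Before tot := tot + 9: ((lim ≠ -9 ∧ g ≠ -8) → ((9/2)*g > (9/2)*tot + 65/2 ∧ 3*g ≥ 3*tot + 29)) ∧ ((¬(lim ≠ -9 ∧ g ≠ -8)) → (g + 4*tot > -95/2 ∧ 3*tot ≥ -25))
Answer: WP = ((lim ≠ -9 ∧ g ≠ -8) → ((9/2)*g > (9/2)*tot + 65/2 ∧ 3*g ≥ 3*tot + 29)) ∧ ((¬(lim ≠ -9 ∧ g ≠ -8)) → (g + 4*tot > -95/2 ∧ 3*tot ≥ -25))


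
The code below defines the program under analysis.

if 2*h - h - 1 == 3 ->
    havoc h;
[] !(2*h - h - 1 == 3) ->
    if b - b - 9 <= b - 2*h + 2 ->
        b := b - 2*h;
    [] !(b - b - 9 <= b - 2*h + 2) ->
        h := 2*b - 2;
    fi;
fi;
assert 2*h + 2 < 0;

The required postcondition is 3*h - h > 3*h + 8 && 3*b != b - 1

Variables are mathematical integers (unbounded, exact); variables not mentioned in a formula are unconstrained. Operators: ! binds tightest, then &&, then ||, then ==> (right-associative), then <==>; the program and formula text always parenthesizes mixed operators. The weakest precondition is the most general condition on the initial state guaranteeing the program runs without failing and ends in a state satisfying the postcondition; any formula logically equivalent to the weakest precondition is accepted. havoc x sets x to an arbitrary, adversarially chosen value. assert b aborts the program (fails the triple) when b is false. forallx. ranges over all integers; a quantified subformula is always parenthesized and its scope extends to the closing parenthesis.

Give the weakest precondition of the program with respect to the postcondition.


Working backward. After the program, the postcondition 3*h - h > 3*h + 8 && 3*b != b - 1 must hold; in canonical form it is h < -8 && 2*b != -1.
Before assert 2*h + 2 < 0: 2*h < -2 && h < -8 && 2*b != -1
Then branch requires forall h_1. (2*h_1 < -2 && h_1 < -8 && 2*b != -1); else branch requires (2*h <= b + 11 ==> (2*h < -2 && h < -8 && 2*b != 4*h - 1)) && ((!(2*h <= b + 11)) ==> (4*b < 2 && 2*b < -6 && 2*b != -1)).
Before the if: (h == 4 ==> (forall h_1. (2*h_1 < -2 && h_1 < -8 && 2*b != -1))) && ((!(h == 4)) ==> ((2*h <= b + 11 ==> (2*h < -2 && h < -8 && 2*b != 4*h - 1)) && ((!(2*h <= b + 11)) ==> (4*b < 2 && 2*b < -6 && 2*b != -1))))
Answer: WP = (h == 4 ==> (forall h_1. (2*h_1 < -2 && h_1 < -8 && 2*b != -1))) && ((!(h == 4)) ==> ((2*h <= b + 11 ==> (2*h < -2 && h < -8 && 2*b != 4*h - 1)) && ((!(2*h <= b + 11)) ==> (4*b < 2 && 2*b < -6 && 2*b != -1))))


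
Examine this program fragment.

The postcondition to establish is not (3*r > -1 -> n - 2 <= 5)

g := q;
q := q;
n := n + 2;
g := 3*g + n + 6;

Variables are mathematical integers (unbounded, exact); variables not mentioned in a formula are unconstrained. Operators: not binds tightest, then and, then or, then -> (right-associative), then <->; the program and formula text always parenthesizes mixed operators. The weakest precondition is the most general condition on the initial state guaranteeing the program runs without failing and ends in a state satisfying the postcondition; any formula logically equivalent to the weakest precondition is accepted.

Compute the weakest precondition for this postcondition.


Working backward. After the program, the postcondition not (3*r > -1 -> n - 2 <= 5) must hold; in canonical form it is not (3*r > -1 -> n <= 7).
Before g := 3*g + n + 6: not (3*r > -1 -> n <= 7)
Before n := n + 2: not (3*r > -1 -> n <= 5)
Before q := q: not (3*r > -1 -> n <= 5)
Before g := q: not (3*r > -1 -> n <= 5)
Answer: WP = not (3*r > -1 -> n <= 5)


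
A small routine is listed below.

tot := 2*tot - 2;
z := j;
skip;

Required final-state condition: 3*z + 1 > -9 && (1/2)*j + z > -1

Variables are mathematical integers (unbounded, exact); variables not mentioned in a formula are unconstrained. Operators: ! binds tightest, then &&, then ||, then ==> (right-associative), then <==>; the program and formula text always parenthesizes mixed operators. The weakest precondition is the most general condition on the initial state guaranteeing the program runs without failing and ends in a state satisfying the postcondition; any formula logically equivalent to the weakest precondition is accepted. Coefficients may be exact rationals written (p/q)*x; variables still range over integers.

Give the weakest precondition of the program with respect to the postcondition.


Working backward. After the program, the postcondition 3*z + 1 > -9 && (1/2)*j + z > -1 must hold; in canonical form it is 3*z > -10 && (1/2)*j + z > -1.
Before skip: 3*z > -10 && (1/2)*j + z > -1
Before z := j: 3*j > -10 && (3/2)*j > -1
Before tot := 2*tot - 2: 3*j > -10 && (3/2)*j > -1
Answer: WP = 3*j > -10 && (3/2)*j > -1


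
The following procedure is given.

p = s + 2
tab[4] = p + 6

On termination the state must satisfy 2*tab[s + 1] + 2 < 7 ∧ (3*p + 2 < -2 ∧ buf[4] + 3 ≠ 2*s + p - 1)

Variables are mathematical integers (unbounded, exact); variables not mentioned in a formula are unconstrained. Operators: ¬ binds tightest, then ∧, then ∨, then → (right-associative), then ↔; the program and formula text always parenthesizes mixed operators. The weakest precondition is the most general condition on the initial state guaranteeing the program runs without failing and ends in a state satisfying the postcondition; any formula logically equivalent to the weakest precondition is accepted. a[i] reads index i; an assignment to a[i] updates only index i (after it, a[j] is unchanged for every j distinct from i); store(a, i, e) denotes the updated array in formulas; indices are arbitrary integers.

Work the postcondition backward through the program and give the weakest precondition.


Working backward. After the program, the postcondition 2*tab[s + 1] + 2 < 7 ∧ (3*p + 2 < -2 ∧ buf[4] + 3 ≠ 2*s + p - 1) must hold; in canonical form it is 2*tab[s + 1] < 5 ∧ 3*p < -4 ∧ buf[4] ≠ p + 2*s - 4.
Before tab[4] := p + 6: 2*store(tab, 4, p + 6)[s + 1] < 5 ∧ 3*p < -4 ∧ buf[4] ≠ p + 2*s - 4
Before p := s + 2: 2*store(tab, 4, s + 8)[s + 1] < 5 ∧ 3*s < -10 ∧ buf[4] ≠ 3*s - 2
Answer: WP = 2*store(tab, 4, s + 8)[s + 1] < 5 ∧ 3*s < -10 ∧ buf[4] ≠ 3*s - 2


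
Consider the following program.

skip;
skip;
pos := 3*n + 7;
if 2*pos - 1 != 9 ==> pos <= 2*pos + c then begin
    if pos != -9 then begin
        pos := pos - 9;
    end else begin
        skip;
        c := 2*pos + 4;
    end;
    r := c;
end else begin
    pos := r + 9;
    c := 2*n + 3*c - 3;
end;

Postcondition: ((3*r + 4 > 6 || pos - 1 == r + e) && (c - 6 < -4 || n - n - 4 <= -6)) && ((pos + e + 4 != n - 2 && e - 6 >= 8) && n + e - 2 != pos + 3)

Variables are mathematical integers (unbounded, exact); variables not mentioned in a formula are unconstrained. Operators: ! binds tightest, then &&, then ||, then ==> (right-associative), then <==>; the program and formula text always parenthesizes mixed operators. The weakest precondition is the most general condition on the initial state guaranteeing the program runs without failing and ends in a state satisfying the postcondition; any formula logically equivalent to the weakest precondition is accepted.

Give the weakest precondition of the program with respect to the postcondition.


Working backward. After the program, the postcondition ((3*r + 4 > 6 || pos - 1 == r + e) && (c - 6 < -4 || n - n - 4 <= -6)) && ((pos + e + 4 != n - 2 && e - 6 >= 8) && n + e - 2 != pos + 3) must hold; in canonical form it is (3*r > 2 || pos == e + r + 1) && c < 2 && e + pos != n - 6 && e >= 14 && e + n != pos + 5.
Then branch requires (pos != -9 ==> ((3*c > 2 || pos == c + e + 10) && c < 2 && e + pos != n + 3 && e >= 14 && e + n != pos - 4)) && ((!(pos != -9)) ==> ((6*pos > -10 || e + pos == -5) && 2*pos < -2 && e + pos != n - 6 && e >= 14 && e + n != pos + 5)); else branch requires (3*r > 2 || e == 8) && 3*c + 2*n < 5 && e + r != n - 15 && e >= 14 && e + n != r + 14.
Before the if: ((2*pos != 10 ==> c + pos >= 0) ==> ((pos != -9 ==> ((3*c > 2 || pos == c + e + 10) && c < 2 && e + pos != n + 3 && e >= 14 && e + n != pos - 4)) && ((!(pos != -9)) ==> ((6*pos > -10 || e + pos == -5) && 2*pos < -2 && e + pos != n - 6 && e >= 14 && e + n != pos + 5)))) && ((!(2*pos != 10 ==> c + pos >= 0)) ==> ((3*r > 2 || e == 8) && 3*c + 2*n < 5 && e + r != n - 15 && e >= 14 && e + n != r + 14))
Before pos := 3*n + 7: ((6*n != -4 ==> c + 3*n >= -7) ==> ((3*n != -16 ==> ((3*c > 2 || 3*n == c + e + 3) && c < 2 && e + 2*n != -4 && e >= 14 && e != 2*n + 3)) && ((!(3*n != -16)) ==> ((18*n > -52 || e + 3*n == -12) && 6*n < -16 && e + 2*n != -13 && e >= 14 && e != 2*n + 12)))) && ((!(6*n != -4 ==> c + 3*n >= -7)) ==> ((3*r > 2 || e == 8) && 3*c + 2*n < 5 && e + r != n - 15 && e >= 14 && e + n != r + 14))
Before skip: ((6*n != -4 ==> c + 3*n >= -7) ==> ((3*n != -16 ==> ((3*c > 2 || 3*n == c + e + 3) && c < 2 && e + 2*n != -4 && e >= 14 && e != 2*n + 3)) && ((!(3*n != -16)) ==> ((18*n > -52 || e + 3*n == -12) && 6*n < -16 && e + 2*n != -13 && e >= 14 && e != 2*n + 12)))) && ((!(6*n != -4 ==> c + 3*n >= -7)) ==> ((3*r > 2 || e == 8) && 3*c + 2*n < 5 && e + r != n - 15 && e >= 14 && e + n != r + 14))
Before skip: ((6*n != -4 ==> c + 3*n >= -7) ==> ((3*n != -16 ==> ((3*c > 2 || 3*n == c + e + 3) && c < 2 && e + 2*n != -4 && e >= 14 && e != 2*n + 3)) && ((!(3*n != -16)) ==> ((18*n > -52 || e + 3*n == -12) && 6*n < -16 && e + 2*n != -13 && e >= 14 && e != 2*n + 12)))) && ((!(6*n != -4 ==> c + 3*n >= -7)) ==> ((3*r > 2 || e == 8) && 3*c + 2*n < 5 && e + r != n - 15 && e >= 14 && e + n != r + 14))
Answer: WP = ((6*n != -4 ==> c + 3*n >= -7) ==> ((3*n != -16 ==> ((3*c > 2 || 3*n == c + e + 3) && c < 2 && e + 2*n != -4 && e >= 14 && e != 2*n + 3)) && ((!(3*n != -16)) ==> ((18*n > -52 || e + 3*n == -12) && 6*n < -16 && e + 2*n != -13 && e >= 14 && e != 2*n + 12)))) && ((!(6*n != -4 ==> c + 3*n >= -7)) ==> ((3*r > 2 || e == 8) && 3*c + 2*n < 5 && e + r != n - 15 && e >= 14 && e + n != r + 14))
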